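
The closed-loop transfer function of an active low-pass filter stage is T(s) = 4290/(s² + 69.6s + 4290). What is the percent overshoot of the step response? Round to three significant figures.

Comparing the denominator to s² + 2ζω_n s + ω_n²: ω_n = √4290 = 65.5 rad/s, and 2ζω_n = 69.6 so ζ = 69.6/(2·65.5) = 0.531.
%OS = 100·exp(−πζ/√(1−ζ²)) = 13.9%.

%OS ≈ 13.9%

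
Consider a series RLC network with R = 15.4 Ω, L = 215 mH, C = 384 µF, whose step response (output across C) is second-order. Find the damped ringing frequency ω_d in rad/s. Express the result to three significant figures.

ω_d ≈ 104 rad/s

For a series RLC circuit (capacitor voltage as output), ω_n = 1/√(LC) = 1/√(215 mH · 384 µF) = 110 rad/s.
ζ = (R/2)·√(C/L) = (15.4/2)·√(384 µF/215 mH) = 0.325.
The damped frequency ω_d = ω_n√(1−ζ²) = 104 rad/s.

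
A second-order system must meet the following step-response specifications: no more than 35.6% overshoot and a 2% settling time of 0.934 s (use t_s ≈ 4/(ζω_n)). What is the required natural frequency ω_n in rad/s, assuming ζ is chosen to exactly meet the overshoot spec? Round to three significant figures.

ω_n ≈ 13.7 rad/s

ζ = −ln(OS)/√(π² + (ln OS)²). With OS = 0.356, ln OS = −1.033 and ζ = 1.033/3.307 = 0.312.
Then ω_n = 4/(ζ t_s) = 4/(0.312 × 0.934) = 13.7 rad/s.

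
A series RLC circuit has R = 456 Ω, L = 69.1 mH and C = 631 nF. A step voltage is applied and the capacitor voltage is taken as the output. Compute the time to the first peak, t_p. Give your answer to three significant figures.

t_p ≈ 0.000905 s

For a series RLC circuit (capacitor voltage as output), ω_n = 1/√(LC) = 1/√(69.1 mH · 631 nF) = 4790 rad/s.
ζ = (R/2)·√(C/L) = (456/2)·√(631 nF/69.1 mH) = 0.689.
The damped frequency ω_d = ω_n√(1−ζ²) = 3470 rad/s. t_p = π/ω_d = 0.000905 s.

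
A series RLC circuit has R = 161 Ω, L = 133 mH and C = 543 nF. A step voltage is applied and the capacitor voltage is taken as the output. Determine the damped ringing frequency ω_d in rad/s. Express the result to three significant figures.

ω_d ≈ 3670 rad/s

For a series RLC circuit (capacitor voltage as output), ω_n = 1/√(LC) = 1/√(133 mH · 543 nF) = 3720 rad/s.
ζ = (R/2)·√(C/L) = (161/2)·√(543 nF/133 mH) = 0.163.
ω_d = ω_n√(1−ζ²) = 3670 rad/s.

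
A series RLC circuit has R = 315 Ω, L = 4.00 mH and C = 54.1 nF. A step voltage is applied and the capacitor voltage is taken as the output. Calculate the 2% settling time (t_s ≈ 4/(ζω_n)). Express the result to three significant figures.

t_s ≈ 0.000102 s

For a series RLC circuit (capacitor voltage as output), ω_n = 1/√(LC) = 1/√(4.00 mH · 54.1 nF) = 68000 rad/s.
ζ = (R/2)·√(C/L) = (315/2)·√(54.1 nF/4.00 mH) = 0.579.
t_s ≈ 4/(ζω_n) = 0.000102 s.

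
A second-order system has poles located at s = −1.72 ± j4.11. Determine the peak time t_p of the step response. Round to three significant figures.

t_p ≈ 0.764 s

t_p = π/ω_d with ω_d = 4.11 (the imaginary part), so t_p = 0.764 s.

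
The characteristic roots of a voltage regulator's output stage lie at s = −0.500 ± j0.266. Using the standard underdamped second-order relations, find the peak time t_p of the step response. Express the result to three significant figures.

t_p ≈ 11.8 s

t_p = π/ω_d with ω_d = 0.266 (the imaginary part), so t_p = 11.8 s.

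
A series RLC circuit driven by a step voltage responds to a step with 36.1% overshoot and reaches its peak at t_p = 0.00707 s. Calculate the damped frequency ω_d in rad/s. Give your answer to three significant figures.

t_p = π/ω_d, so ω_d = π/0.00707 = 444 rad/s.

ω_d ≈ 444 rad/s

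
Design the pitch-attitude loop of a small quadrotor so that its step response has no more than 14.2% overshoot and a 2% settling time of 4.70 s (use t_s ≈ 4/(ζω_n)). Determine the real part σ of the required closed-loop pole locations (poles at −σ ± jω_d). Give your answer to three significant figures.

σ ≈ 0.851

The settling-time spec alone fixes σ = ζω_n = 4/t_s = 4/4.70 = 0.851.
(Overshoot then fixes ζ = 0.528 and hence ω_d = σ·√(1−ζ²)/ζ = 1.37 rad/s.)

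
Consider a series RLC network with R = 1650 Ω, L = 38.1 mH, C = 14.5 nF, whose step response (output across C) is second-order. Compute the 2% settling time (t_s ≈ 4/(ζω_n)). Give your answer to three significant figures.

For a series RLC circuit (capacitor voltage as output), ω_n = 1/√(LC) = 1/√(38.1 mH · 14.5 nF) = 42500 rad/s.
ζ = (R/2)·√(C/L) = (1650/2)·√(14.5 nF/38.1 mH) = 0.509.
t_s ≈ 4/(ζω_n) = 0.000185 s.

t_s ≈ 0.000185 s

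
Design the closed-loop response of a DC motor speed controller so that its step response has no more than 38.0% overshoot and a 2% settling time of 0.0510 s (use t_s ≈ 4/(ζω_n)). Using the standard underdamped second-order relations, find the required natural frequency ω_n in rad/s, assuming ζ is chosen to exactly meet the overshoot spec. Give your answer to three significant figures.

ζ = −ln(OS)/√(π² + (ln OS)²). With OS = 0.380, ln OS = −0.9676 and ζ = 0.9676/3.287 = 0.294.
From t_s ≈ 4/(ζω_n): ω_n = 4/(ζ·t_s) = 4/(0.294·0.0510) = 266 rad/s.

ω_n ≈ 266 rad/s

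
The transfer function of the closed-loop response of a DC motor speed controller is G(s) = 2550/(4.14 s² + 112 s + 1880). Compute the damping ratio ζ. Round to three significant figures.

ζ ≈ 0.635

Dividing through by 4.14: denominator becomes s² + 27.05 s + 454.1.
So ω_n = √454.1 = 21.3 rad/s and ζ = 27.05/(2·21.3) = 0.635.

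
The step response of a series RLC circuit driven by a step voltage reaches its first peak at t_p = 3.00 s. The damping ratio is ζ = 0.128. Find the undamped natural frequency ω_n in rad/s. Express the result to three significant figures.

ω_n ≈ 1.06 rad/s

Peak time t_p = π/ω_d, so ω_d = π/t_p = π/3.00 = 1.05 rad/s.
ω_n = ω_d/√(1−ζ²) = 1.05/√0.984 = 1.06 rad/s.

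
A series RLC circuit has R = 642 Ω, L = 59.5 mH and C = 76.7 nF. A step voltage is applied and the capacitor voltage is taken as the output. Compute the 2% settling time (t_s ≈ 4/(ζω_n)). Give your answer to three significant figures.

t_s ≈ 0.000741 s

For a series RLC circuit (capacitor voltage as output), ω_n = 1/√(LC) = 1/√(59.5 mH · 76.7 nF) = 14800 rad/s.
ζ = (R/2)·√(C/L) = (642/2)·√(76.7 nF/59.5 mH) = 0.364.
t_s ≈ 4/(ζω_n) = 0.000741 s.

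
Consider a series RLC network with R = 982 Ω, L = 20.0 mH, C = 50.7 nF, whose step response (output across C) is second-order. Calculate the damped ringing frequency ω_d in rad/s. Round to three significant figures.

For a series RLC circuit (capacitor voltage as output), ω_n = 1/√(LC) = 1/√(20.0 mH · 50.7 nF) = 31400 rad/s.
ζ = (R/2)·√(C/L) = (982/2)·√(50.7 nF/20.0 mH) = 0.782.
ω_d = ω_n√(1−ζ²) = 19600 rad/s.

ω_d ≈ 19600 rad/s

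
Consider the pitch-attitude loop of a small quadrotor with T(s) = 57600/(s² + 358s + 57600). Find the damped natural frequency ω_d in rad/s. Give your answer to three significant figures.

ω_n = √57600 = 240 rad/s; ζ = 358/(2·240) = 0.746.
ω_d = 240·√(1 − 0.746²) = 160 rad/s.

ω_d ≈ 160 rad/s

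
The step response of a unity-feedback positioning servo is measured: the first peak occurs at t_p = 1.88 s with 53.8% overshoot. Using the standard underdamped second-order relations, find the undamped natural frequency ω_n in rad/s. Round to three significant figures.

ω_n ≈ 1.70 rad/s

The overshoot fixes ζ = −ln(OS)/√(π²+ln²(OS)) = 0.194.
From t_p = π/ω_d, ω_d = π/1.88 = 1.67 rad/s, so ω_n = ω_d/√(1−ζ²) = 1.70 rad/s.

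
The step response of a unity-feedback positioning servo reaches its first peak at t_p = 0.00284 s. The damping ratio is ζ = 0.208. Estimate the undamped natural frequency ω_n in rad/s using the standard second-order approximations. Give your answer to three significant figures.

Peak time t_p = π/ω_d, so ω_d = π/t_p = π/0.00284 = 1110 rad/s.
ω_n = ω_d/√(1−ζ²) = 1110/√0.957 = 1130 rad/s.

ω_n ≈ 1130 rad/s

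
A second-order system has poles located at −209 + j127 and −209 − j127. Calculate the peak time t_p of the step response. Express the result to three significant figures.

t_p ≈ 0.0247 s

t_p = π/ω_d with ω_d = 127 (the imaginary part), so t_p = 0.0247 s.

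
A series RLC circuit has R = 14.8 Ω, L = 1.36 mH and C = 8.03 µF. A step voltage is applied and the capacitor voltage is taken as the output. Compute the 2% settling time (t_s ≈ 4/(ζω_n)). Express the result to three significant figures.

t_s ≈ 0.000735 s

For a series RLC circuit (capacitor voltage as output), ω_n = 1/√(LC) = 1/√(1.36 mH · 8.03 µF) = 9570 rad/s.
ζ = (R/2)·√(C/L) = (14.8/2)·√(8.03 µF/1.36 mH) = 0.569.
t_s ≈ 4/(ζω_n) = 0.000735 s.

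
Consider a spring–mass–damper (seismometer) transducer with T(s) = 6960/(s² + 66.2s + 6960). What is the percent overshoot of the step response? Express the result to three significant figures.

Matching coefficients with s² + 2ζω_n s + ω_n² gives ω_n² = 6960 ⇒ ω_n = 83.4 rad/s, and ζ = 66.2/(2ω_n) = 0.397.
%OS = 100 e^{−πζ/√(1−ζ²)} with ζ = 0.397 gives 25.7%.

%OS ≈ 25.7%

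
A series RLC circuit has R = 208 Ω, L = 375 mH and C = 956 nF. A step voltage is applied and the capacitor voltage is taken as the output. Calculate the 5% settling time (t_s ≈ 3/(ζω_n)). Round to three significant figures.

For a series RLC circuit (capacitor voltage as output), ω_n = 1/√(LC) = 1/√(375 mH · 956 nF) = 1670 rad/s.
ζ = (R/2)·√(C/L) = (208/2)·√(956 nF/375 mH) = 0.166.
t_s ≈ 3/(ζω_n) = 0.0108 s.

t_s ≈ 0.0108 s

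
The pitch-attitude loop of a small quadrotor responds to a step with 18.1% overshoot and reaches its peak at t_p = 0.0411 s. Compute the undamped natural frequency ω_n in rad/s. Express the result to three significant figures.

The overshoot fixes ζ = −ln(OS)/√(π²+ln²(OS)) = 0.478.
t_p = π/ω_d ⇒ ω_d = 76.4 rad/s; then ω_n = ω_d/√(1−ζ²) = 87.0 rad/s.

ω_n ≈ 87.0 rad/s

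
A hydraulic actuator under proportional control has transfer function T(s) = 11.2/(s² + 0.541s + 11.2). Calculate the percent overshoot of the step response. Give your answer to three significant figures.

ω_n = √11.2 = 3.35 rad/s; ζ = 0.541/(2·3.35) = 0.0808.
%OS = 100·exp(−πζ/√(1−ζ²)) = 77.5%.

%OS ≈ 77.5%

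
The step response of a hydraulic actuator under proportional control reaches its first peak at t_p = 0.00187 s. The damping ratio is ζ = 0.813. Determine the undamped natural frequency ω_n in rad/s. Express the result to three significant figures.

ω_n ≈ 2890 rad/s

Peak time t_p = π/ω_d, so ω_d = π/t_p = π/0.00187 = 1680 rad/s.
ω_n = ω_d/√(1−ζ²) = 1680/√0.339 = 2890 rad/s.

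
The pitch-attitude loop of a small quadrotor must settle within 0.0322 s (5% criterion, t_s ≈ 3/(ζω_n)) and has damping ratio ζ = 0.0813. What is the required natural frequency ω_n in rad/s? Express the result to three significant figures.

ω_n ≈ 1150 rad/s

Rearranging t_s ≈ 3/(ζω_n) gives ω_n = 3/(ζ·t_s) = 3/(0.0813 × 0.0322) = 1150 rad/s.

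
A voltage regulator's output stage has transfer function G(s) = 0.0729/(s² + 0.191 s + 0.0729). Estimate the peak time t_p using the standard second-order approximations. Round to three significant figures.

t_p ≈ 12.4 s

Matching coefficients with s² + 2ζω_n s + ω_n² gives ω_n² = 0.0729 ⇒ ω_n = 0.270 rad/s, and ζ = 0.191/(2ω_n) = 0.354.
The damped frequency ω_d = ω_n√(1−ζ²) = 0.253 rad/s. Then t_p = π/ω_d = 12.4 s.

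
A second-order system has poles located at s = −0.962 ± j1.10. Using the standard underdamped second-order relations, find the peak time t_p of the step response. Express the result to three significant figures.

t_p ≈ 2.86 s

t_p = π/ω_d with ω_d = 1.10 (the imaginary part), so t_p = 2.86 s.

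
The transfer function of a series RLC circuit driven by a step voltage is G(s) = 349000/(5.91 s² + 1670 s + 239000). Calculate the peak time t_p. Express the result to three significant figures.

Dividing through by 5.91: denominator becomes s² + 282.6 s + 40440.
So ω_n = √40440 = 201 rad/s and ζ = 282.6/(2·201) = 0.703.
The damped frequency ω_d = ω_n√(1−ζ²) = 143 rad/s. t_p = π/ω_d = 0.0220 s.

t_p ≈ 0.0220 s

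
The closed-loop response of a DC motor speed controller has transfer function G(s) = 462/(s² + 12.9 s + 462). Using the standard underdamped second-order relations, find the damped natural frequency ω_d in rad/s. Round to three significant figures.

ω_d ≈ 20.5 rad/s

Matching coefficients with s² + 2ζω_n s + ω_n² gives ω_n² = 462 ⇒ ω_n = 21.5 rad/s, and ζ = 12.9/(2ω_n) = 0.300.
ω_d = ω_n√(1−ζ²) = 20.5 rad/s.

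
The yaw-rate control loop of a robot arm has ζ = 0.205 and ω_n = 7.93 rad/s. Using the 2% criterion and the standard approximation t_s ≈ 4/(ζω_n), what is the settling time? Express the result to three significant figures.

t_s ≈ 2.46 s

t_s ≈ 4/(ζω_n) = 4/(0.205 × 7.93) = 2.46 s.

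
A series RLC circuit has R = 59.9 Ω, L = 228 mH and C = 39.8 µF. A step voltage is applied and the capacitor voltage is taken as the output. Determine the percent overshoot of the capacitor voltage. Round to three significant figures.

%OS ≈ 25.8%

For a series RLC circuit (capacitor voltage as output), ω_n = 1/√(LC) = 1/√(228 mH · 39.8 µF) = 332 rad/s.
ζ = (R/2)·√(C/L) = (59.9/2)·√(39.8 µF/228 mH) = 0.396.
%OS = 100 e^{−πζ/√(1−ζ²)} with ζ = 0.396 gives 25.8%.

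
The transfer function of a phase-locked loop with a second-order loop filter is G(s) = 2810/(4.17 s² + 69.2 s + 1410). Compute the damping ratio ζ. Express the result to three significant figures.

Dividing through by 4.17: denominator becomes s² + 16.59 s + 338.1.
So ω_n = √338.1 = 18.4 rad/s and ζ = 16.59/(2·18.4) = 0.451.

ζ ≈ 0.451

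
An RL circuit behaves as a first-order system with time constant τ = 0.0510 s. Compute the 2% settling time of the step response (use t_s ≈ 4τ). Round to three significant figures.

t_s ≈ 0.204 s

t_s ≈ 4τ = 0.204 s.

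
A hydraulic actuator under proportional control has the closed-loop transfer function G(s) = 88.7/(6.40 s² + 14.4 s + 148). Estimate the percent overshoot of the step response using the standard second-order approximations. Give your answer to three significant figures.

%OS ≈ 47.0%

Dividing through by 6.40: denominator becomes s² + 2.250 s + 23.12.
So ω_n = √23.12 = 4.81 rad/s and ζ = 2.250/(2·4.81) = 0.234.
%OS = 100·exp(−πζ/√(1−ζ²)) = 47.0%.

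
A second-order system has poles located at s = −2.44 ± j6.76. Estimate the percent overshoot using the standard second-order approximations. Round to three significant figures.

%OS ≈ 32.2%

The poles are at −σ ± jω_d with σ = 2.44 and ω_d = 6.76, so ω_n = √(σ²+ω_d²) = 7.19 rad/s and ζ = σ/ω_n = 0.340.
%OS = 100·exp(−πζ/√(1−ζ²)) = 32.2%.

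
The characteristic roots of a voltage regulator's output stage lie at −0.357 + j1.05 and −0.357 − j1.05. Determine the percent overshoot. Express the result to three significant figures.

%OS ≈ 34.4%

With σ = 0.357, ω_d = 1.05: ω_n = √(σ²+ω_d²) = 1.11 rad/s, ζ = σ/ω_n = 0.322.
%OS = 100 e^{−πζ/√(1−ζ²)} with ζ = 0.322 gives 34.4%.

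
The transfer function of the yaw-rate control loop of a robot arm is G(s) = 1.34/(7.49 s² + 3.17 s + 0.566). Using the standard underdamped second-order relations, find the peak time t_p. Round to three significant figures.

Dividing through by 7.49: denominator becomes s² + 0.4232 s + 0.07557.
So ω_n = √0.07557 = 0.275 rad/s and ζ = 0.4232/(2·0.275) = 0.770.
ω_d = ω_n√(1−ζ²) = 0.175 rad/s. t_p = π/ω_d = 17.9 s.

t_p ≈ 17.9 s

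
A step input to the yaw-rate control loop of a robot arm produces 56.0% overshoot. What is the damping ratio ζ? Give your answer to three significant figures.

From %OS = 100·exp(−πζ/√(1−ζ²)), invert to get ζ = −ln(OS)/√(π² + ln²(OS)) with OS = 0.560.
−ln 0.560 = 0.5798, so ζ = 0.5798/√(π² + 0.3362) = 0.181.

ζ ≈ 0.181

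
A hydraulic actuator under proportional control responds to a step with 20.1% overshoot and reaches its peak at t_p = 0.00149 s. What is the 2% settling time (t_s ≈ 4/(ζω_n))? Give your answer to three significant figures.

From the overshoot, ζ = −ln(OS)/√(π²+ln²(OS)) = 0.455.
t_p = π/ω_d ⇒ ω_d = 2110 rad/s; then ω_n = ω_d/√(1−ζ²) = 2370 rad/s.
t_s ≈ 4/(ζω_n) = 4/(0.455·2370) = 0.00371 s.

t_s ≈ 0.00371 s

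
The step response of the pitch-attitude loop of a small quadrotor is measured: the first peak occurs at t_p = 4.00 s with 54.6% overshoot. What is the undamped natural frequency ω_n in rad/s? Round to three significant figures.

ζ from %OS: ζ = |ln 0.546|/√(π²+ln²0.546) = 0.189.
From t_p = π/ω_d, ω_d = π/4.00 = 0.785 rad/s, so ω_n = ω_d/√(1−ζ²) = 0.800 rad/s.

ω_n ≈ 0.800 rad/s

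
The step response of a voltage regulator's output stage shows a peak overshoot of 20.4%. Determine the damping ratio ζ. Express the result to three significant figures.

Inverting the overshoot relation: ζ = |ln 0.204|/√(π² + ln²0.204) = 0.451.

ζ ≈ 0.451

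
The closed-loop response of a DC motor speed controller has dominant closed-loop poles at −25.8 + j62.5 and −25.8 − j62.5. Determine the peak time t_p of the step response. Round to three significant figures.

t_p = π/ω_d with ω_d = 62.5 (the imaginary part), so t_p = 0.0503 s.

t_p ≈ 0.0503 s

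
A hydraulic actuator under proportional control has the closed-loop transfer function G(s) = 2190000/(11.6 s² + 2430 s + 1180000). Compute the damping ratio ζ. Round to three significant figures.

ζ ≈ 0.328

Dividing through by 11.6: denominator becomes s² + 209.5 s + 101700.
So ω_n = √101700 = 319 rad/s and ζ = 209.5/(2·319) = 0.328.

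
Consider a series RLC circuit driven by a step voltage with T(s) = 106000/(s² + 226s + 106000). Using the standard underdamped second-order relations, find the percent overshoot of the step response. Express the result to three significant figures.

Matching coefficients with s² + 2ζω_n s + ω_n² gives ω_n² = 106000 ⇒ ω_n = 326 rad/s, and ζ = 226/(2ω_n) = 0.347.
%OS = 100·exp(−πζ/√(1−ζ²)) = 31.3%.

%OS ≈ 31.3%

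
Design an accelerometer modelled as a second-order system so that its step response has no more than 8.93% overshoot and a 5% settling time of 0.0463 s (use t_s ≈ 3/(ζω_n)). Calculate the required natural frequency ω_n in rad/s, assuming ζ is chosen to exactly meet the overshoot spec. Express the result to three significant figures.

ζ = −ln(OS)/√(π² + (ln OS)²). With OS = 0.0893, ln OS = −2.416 and ζ = 2.416/3.963 = 0.610.
Then ω_n = 3/(ζ t_s) = 3/(0.610 × 0.0463) = 106 rad/s.

ω_n ≈ 106 rad/s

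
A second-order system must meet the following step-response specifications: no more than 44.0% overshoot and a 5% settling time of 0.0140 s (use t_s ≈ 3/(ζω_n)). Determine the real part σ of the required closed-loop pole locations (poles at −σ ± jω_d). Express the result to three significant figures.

σ ≈ 214

The settling-time spec alone fixes σ = ζω_n = 3/t_s = 3/0.0140 = 214.
(Overshoot then fixes ζ = 0.253 and hence ω_d = σ·√(1−ζ²)/ζ = 820 rad/s.)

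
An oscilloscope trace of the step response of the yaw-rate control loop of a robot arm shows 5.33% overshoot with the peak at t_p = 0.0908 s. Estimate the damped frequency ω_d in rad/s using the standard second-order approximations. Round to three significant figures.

t_p = π/ω_d, so ω_d = π/0.0908 = 34.6 rad/s.

ω_d ≈ 34.6 rad/s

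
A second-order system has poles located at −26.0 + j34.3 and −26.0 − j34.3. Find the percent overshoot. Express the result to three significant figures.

With σ = 26.0, ω_d = 34.3: ω_n = √(σ²+ω_d²) = 43.0 rad/s, ζ = σ/ω_n = 0.604.
Overshoot: exp(−π·0.604/√(1−0.604²)) = 0.0924, i.e. 9.24%.

%OS ≈ 9.24%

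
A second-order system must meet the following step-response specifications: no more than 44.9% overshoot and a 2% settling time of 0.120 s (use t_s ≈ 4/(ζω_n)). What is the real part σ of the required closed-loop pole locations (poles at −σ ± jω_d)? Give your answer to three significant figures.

The settling-time spec alone fixes σ = ζω_n = 4/t_s = 4/0.120 = 33.3.
(Overshoot then fixes ζ = 0.247 and hence ω_d = σ·√(1−ζ²)/ζ = 131 rad/s.)

σ ≈ 33.3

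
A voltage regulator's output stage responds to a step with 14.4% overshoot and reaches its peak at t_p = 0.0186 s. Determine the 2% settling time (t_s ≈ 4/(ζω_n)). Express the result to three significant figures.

t_s ≈ 0.0384 s

The overshoot fixes ζ = −ln(OS)/√(π²+ln²(OS)) = 0.525.
From t_p = π/ω_d, ω_d = π/0.0186 = 169 rad/s, so ω_n = ω_d/√(1−ζ²) = 198 rad/s.
t_s ≈ 4/(ζω_n) = 4/(0.525·198) = 0.0384 s.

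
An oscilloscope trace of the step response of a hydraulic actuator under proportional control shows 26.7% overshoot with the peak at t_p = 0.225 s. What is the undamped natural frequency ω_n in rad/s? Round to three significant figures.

The overshoot fixes ζ = −ln(OS)/√(π²+ln²(OS)) = 0.387.
From t_p = π/ω_d, ω_d = π/0.225 = 14.0 rad/s, so ω_n = ω_d/√(1−ζ²) = 15.1 rad/s.

ω_n ≈ 15.1 rad/s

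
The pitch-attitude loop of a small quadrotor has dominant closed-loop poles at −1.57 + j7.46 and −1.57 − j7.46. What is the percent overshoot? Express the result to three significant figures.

%OS ≈ 51.6%

|pole| = ω_n = √(1.57² + 7.46²) = 7.62 rad/s; ζ = cos θ = σ/ω_n = 0.206.
Overshoot: exp(−π·0.206/√(1−0.206²)) = 0.516, i.e. 51.6%.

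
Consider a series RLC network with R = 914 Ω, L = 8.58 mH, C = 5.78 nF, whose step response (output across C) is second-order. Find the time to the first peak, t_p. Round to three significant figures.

t_p ≈ 0.0000239 s

For a series RLC circuit (capacitor voltage as output), ω_n = 1/√(LC) = 1/√(8.58 mH · 5.78 nF) = 142000 rad/s.
ζ = (R/2)·√(C/L) = (914/2)·√(5.78 nF/8.58 mH) = 0.375.
ω_d = ω_n√(1−ζ²) = 132000 rad/s. t_p = π/ω_d = 0.0000239 s.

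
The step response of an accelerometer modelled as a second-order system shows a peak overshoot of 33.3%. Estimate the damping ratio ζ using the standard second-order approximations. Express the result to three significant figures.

ζ ≈ 0.330

ζ = −ln(OS)/√(π² + (ln OS)²). With OS = 0.333, ln OS = −1.100 and ζ = 1.100/3.328 = 0.330.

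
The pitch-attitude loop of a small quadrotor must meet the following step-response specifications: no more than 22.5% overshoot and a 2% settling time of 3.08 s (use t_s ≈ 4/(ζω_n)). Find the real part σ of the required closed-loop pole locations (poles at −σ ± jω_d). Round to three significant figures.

σ ≈ 1.30

The settling-time spec alone fixes σ = ζω_n = 4/t_s = 4/3.08 = 1.30.
(Overshoot then fixes ζ = 0.429 and hence ω_d = σ·√(1−ζ²)/ζ = 2.74 rad/s.)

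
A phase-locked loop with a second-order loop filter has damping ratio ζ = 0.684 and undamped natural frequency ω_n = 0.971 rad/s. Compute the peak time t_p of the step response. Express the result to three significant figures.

t_p ≈ 4.44 s

The damped frequency is ω_d = ω_n√(1−ζ²) = 0.971·√(1−0.468) = 0.708 rad/s.
Peak time t_p = π/ω_d = π/0.708 = 4.44 s.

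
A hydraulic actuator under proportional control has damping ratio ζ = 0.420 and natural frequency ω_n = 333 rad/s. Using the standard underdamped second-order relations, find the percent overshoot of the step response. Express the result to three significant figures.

For an underdamped second-order system, %OS = 100·exp(−πζ/√(1−ζ²)).
πζ/√(1−ζ²) = π·0.420/√(1−0.176) = 1.454, so %OS = 100·e^(−1.454) = 23.4%.

%OS ≈ 23.4%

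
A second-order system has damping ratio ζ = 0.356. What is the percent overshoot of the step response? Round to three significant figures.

%OS ≈ 30.2%

For an underdamped second-order system, %OS = 100·exp(−πζ/√(1−ζ²)).
πζ/√(1−ζ²) = π·0.356/√(1−0.127) = 1.197, so %OS = 100·e^(−1.197) = 30.2%.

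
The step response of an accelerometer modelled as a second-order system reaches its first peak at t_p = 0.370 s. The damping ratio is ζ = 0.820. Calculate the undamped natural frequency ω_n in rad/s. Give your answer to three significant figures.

ω_n ≈ 14.8 rad/s

Peak time t_p = π/ω_d, so ω_d = π/t_p = π/0.370 = 8.49 rad/s.
ω_n = ω_d/√(1−ζ²) = 8.49/√0.328 = 14.8 rad/s.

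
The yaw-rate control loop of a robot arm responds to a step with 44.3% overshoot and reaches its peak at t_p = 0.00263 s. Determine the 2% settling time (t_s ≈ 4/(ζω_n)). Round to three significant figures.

From the overshoot, ζ = −ln(OS)/√(π²+ln²(OS)) = 0.251.
From t_p = π/ω_d, ω_d = π/0.00263 = 1190 rad/s, so ω_n = ω_d/√(1−ζ²) = 1230 rad/s.
t_s ≈ 4/(ζω_n) = 4/(0.251·1230) = 0.0129 s.

t_s ≈ 0.0129 s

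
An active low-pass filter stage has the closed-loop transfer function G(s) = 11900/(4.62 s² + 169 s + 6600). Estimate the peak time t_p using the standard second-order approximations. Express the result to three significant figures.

t_p ≈ 0.0950 s

Dividing through by 4.62: denominator becomes s² + 36.58 s + 1429.
So ω_n = √1429 = 37.8 rad/s and ζ = 36.58/(2·37.8) = 0.484.
ω_d = ω_n√(1−ζ²) = 33.1 rad/s. t_p = π/ω_d = 0.0950 s.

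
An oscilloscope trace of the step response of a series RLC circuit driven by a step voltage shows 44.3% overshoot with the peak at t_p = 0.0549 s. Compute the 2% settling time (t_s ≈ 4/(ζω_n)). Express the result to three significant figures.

t_s ≈ 0.270 s

From the overshoot, ζ = −ln(OS)/√(π²+ln²(OS)) = 0.251.
From t_p = π/ω_d, ω_d = π/0.0549 = 57.2 rad/s, so ω_n = ω_d/√(1−ζ²) = 59.1 rad/s.
t_s ≈ 4/(ζω_n) = 4/(0.251·59.1) = 0.270 s.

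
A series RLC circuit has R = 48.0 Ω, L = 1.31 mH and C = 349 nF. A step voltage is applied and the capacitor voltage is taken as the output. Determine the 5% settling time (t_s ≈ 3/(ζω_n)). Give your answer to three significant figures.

t_s ≈ 0.000164 s

For a series RLC circuit (capacitor voltage as output), ω_n = 1/√(LC) = 1/√(1.31 mH · 349 nF) = 46800 rad/s.
ζ = (R/2)·√(C/L) = (48.0/2)·√(349 nF/1.31 mH) = 0.392.
t_s ≈ 3/(ζω_n) = 0.000164 s.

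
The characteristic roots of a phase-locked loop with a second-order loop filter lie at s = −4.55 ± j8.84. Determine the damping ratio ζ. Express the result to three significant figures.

ζ ≈ 0.458

The poles are at −σ ± jω_d with σ = 4.55 and ω_d = 8.84, so ω_n = √(σ²+ω_d²) = 9.94 rad/s and ζ = σ/ω_n = 0.458.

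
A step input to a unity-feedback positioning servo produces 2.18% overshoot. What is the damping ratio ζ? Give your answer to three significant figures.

ζ ≈ 0.773

From %OS = 100·exp(−πζ/√(1−ζ²)), invert to get ζ = −ln(OS)/√(π² + ln²(OS)) with OS = 0.0218.
−ln 0.0218 = 3.826, so ζ = 3.826/√(π² + 14.64) = 0.773.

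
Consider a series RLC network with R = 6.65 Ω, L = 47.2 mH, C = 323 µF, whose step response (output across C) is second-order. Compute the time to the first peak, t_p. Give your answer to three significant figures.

For a series RLC circuit (capacitor voltage as output), ω_n = 1/√(LC) = 1/√(47.2 mH · 323 µF) = 256 rad/s.
ζ = (R/2)·√(C/L) = (6.65/2)·√(323 µF/47.2 mH) = 0.275.
ω_d = ω_n√(1−ζ²) = 246 rad/s. t_p = π/ω_d = 0.0128 s.

t_p ≈ 0.0128 s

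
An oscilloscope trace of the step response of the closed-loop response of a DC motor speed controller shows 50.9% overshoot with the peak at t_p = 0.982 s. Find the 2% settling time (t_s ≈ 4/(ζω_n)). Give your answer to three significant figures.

t_s ≈ 5.82 s

From the overshoot, ζ = −ln(OS)/√(π²+ln²(OS)) = 0.210.
From t_p = π/ω_d, ω_d = π/0.982 = 3.20 rad/s, so ω_n = ω_d/√(1−ζ²) = 3.27 rad/s.
t_s ≈ 4/(ζω_n) = 4/(0.210·3.27) = 5.82 s.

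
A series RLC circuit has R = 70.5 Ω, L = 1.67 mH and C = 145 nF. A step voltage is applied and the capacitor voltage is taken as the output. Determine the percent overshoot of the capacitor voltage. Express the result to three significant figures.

%OS ≈ 33.5%

For a series RLC circuit (capacitor voltage as output), ω_n = 1/√(LC) = 1/√(1.67 mH · 145 nF) = 64300 rad/s.
ζ = (R/2)·√(C/L) = (70.5/2)·√(145 nF/1.67 mH) = 0.328.
Overshoot: exp(−π·0.328/√(1−0.328²)) = 0.335, i.e. 33.5%.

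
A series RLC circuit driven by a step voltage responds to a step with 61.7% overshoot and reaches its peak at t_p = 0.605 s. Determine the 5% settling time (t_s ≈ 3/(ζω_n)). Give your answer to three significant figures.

t_s ≈ 3.76 s

The overshoot fixes ζ = −ln(OS)/√(π²+ln²(OS)) = 0.152.
t_p = π/ω_d ⇒ ω_d = 5.19 rad/s; then ω_n = ω_d/√(1−ζ²) = 5.25 rad/s.
t_s ≈ 3/(ζω_n) = 3/(0.152·5.25) = 3.76 s.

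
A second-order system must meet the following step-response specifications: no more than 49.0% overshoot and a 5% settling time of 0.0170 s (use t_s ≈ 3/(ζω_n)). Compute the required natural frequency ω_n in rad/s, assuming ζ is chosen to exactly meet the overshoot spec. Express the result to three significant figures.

ω_n ≈ 797 rad/s

Inverting the overshoot relation: ζ = |ln 0.490|/√(π² + ln²0.490) = 0.221.
From t_s ≈ 3/(ζω_n): ω_n = 3/(ζ·t_s) = 3/(0.221·0.0170) = 797 rad/s.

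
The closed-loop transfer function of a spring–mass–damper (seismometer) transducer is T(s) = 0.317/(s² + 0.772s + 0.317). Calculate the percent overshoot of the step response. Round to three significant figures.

Comparing the denominator to s² + 2ζω_n s + ω_n²: ω_n = √0.317 = 0.563 rad/s, and 2ζω_n = 0.772 so ζ = 0.772/(2·0.563) = 0.686.
%OS = 100 e^{−πζ/√(1−ζ²)} with ζ = 0.686 gives 5.19%.

%OS ≈ 5.19%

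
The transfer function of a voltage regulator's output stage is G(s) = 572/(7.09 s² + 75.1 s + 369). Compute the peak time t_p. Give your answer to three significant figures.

t_p ≈ 0.641 s

Dividing through by 7.09: denominator becomes s² + 10.59 s + 52.05.
So ω_n = √52.05 = 7.21 rad/s and ζ = 10.59/(2·7.21) = 0.734.
The damped frequency ω_d = ω_n√(1−ζ²) = 4.90 rad/s. t_p = π/ω_d = 0.641 s.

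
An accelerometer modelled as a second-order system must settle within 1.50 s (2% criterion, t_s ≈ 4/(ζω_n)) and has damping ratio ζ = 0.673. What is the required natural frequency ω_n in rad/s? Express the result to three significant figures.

ω_n ≈ 3.96 rad/s

Rearranging t_s ≈ 4/(ζω_n) gives ω_n = 4/(ζ·t_s) = 4/(0.673 × 1.50) = 3.96 rad/s.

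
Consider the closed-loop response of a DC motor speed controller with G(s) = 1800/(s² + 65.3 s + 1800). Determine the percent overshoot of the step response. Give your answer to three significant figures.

%OS ≈ 2.27%

Comparing the denominator to s² + 2ζω_n s + ω_n²: ω_n = √1800 = 42.4 rad/s, and 2ζω_n = 65.3 so ζ = 65.3/(2·42.4) = 0.770.
%OS = 100 e^{−πζ/√(1−ζ²)} with ζ = 0.770 gives 2.27%.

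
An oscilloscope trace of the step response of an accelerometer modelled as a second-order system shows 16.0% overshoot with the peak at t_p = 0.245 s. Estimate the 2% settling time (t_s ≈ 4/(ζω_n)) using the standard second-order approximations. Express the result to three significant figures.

t_s ≈ 0.535 s

The overshoot fixes ζ = −ln(OS)/√(π²+ln²(OS)) = 0.504.
t_p = π/ω_d ⇒ ω_d = 12.8 rad/s; then ω_n = ω_d/√(1−ζ²) = 14.8 rad/s.
t_s ≈ 4/(ζω_n) = 4/(0.504·14.8) = 0.535 s.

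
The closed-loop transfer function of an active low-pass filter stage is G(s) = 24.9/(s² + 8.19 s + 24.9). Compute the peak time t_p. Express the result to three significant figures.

Comparing the denominator to s² + 2ζω_n s + ω_n²: ω_n = √24.9 = 4.99 rad/s, and 2ζω_n = 8.19 so ζ = 8.19/(2·4.99) = 0.821.
ω_d = ω_n√(1−ζ²) = 2.85 rad/s. Then t_p = π/ω_d = 1.10 s.

t_p ≈ 1.10 s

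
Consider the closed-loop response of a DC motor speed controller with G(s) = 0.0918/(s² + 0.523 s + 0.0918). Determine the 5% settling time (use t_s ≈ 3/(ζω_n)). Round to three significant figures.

t_s ≈ 11.5 s

ω_n = √0.0918 = 0.303 rad/s; ζ = 0.523/(2·0.303) = 0.863.
t_s ≈ 3/(ζω_n) = 3/(0.863·0.303) = 11.5 s.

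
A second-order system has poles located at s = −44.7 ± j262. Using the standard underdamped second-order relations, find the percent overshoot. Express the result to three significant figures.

%OS ≈ 58.5%

The poles are at −σ ± jω_d with σ = 44.7 and ω_d = 262, so ω_n = √(σ²+ω_d²) = 266 rad/s and ζ = σ/ω_n = 0.168.
%OS = 100·exp(−πζ/√(1−ζ²)) = 58.5%.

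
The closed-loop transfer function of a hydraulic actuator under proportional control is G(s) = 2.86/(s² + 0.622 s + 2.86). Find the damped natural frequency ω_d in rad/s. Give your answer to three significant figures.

ω_d ≈ 1.66 rad/s

Matching coefficients with s² + 2ζω_n s + ω_n² gives ω_n² = 2.86 ⇒ ω_n = 1.69 rad/s, and ζ = 0.622/(2ω_n) = 0.184.
ω_d = 1.69·√(1 − 0.184²) = 1.66 rad/s.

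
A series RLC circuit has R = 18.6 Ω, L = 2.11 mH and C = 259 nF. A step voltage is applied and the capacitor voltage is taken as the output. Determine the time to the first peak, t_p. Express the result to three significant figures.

For a series RLC circuit (capacitor voltage as output), ω_n = 1/√(LC) = 1/√(2.11 mH · 259 nF) = 42800 rad/s.
ζ = (R/2)·√(C/L) = (18.6/2)·√(259 nF/2.11 mH) = 0.103.
ω_d = 42800·√(1 − 0.103²) = 42500 rad/s. t_p = π/ω_d = 0.0000738 s.

t_p ≈ 0.0000738 s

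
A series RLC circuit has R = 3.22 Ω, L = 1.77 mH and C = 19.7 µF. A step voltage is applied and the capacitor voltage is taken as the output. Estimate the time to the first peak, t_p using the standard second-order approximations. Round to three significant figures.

For a series RLC circuit (capacitor voltage as output), ω_n = 1/√(LC) = 1/√(1.77 mH · 19.7 µF) = 5360 rad/s.
ζ = (R/2)·√(C/L) = (3.22/2)·√(19.7 µF/1.77 mH) = 0.170.
ω_d = 5360·√(1 − 0.170²) = 5280 rad/s. t_p = π/ω_d = 0.000595 s.

t_p ≈ 0.000595 s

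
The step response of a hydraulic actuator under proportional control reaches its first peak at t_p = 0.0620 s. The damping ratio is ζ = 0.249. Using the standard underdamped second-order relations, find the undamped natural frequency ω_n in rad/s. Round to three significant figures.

Peak time t_p = π/ω_d, so ω_d = π/t_p = π/0.0620 = 50.7 rad/s.
ω_n = ω_d/√(1−ζ²) = 50.7/√0.938 = 52.3 rad/s.

ω_n ≈ 52.3 rad/s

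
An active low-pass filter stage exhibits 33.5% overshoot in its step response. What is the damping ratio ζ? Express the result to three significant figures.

From %OS = 100·exp(−πζ/√(1−ζ²)), invert to get ζ = −ln(OS)/√(π² + ln²(OS)) with OS = 0.335.
−ln 0.335 = 1.094, so ζ = 1.094/√(π² + 1.196) = 0.329.

ζ ≈ 0.329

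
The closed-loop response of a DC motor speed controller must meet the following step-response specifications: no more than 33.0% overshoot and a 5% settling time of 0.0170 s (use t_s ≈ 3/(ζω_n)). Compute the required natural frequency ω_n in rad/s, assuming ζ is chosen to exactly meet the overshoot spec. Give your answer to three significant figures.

ω_n ≈ 530 rad/s

From %OS = 100·exp(−πζ/√(1−ζ²)), invert to get ζ = −ln(OS)/√(π² + ln²(OS)) with OS = 0.330.
−ln 0.330 = 1.109, so ζ = 1.109/√(π² + 1.229) = 0.333.
From t_s ≈ 3/(ζω_n): ω_n = 3/(ζ·t_s) = 3/(0.333·0.0170) = 530 rad/s.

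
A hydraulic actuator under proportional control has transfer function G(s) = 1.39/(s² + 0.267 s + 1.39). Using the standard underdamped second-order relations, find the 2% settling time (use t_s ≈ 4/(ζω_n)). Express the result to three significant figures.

Matching coefficients with s² + 2ζω_n s + ω_n² gives ω_n² = 1.39 ⇒ ω_n = 1.18 rad/s, and ζ = 0.267/(2ω_n) = 0.113.
t_s ≈ 4/(ζω_n) = 4/(0.113·1.18) = 30.0 s.

t_s ≈ 30.0 s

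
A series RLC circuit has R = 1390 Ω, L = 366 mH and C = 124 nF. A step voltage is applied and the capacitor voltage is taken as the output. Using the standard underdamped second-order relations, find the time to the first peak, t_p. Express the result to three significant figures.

For a series RLC circuit (capacitor voltage as output), ω_n = 1/√(LC) = 1/√(366 mH · 124 nF) = 4690 rad/s.
ζ = (R/2)·√(C/L) = (1390/2)·√(124 nF/366 mH) = 0.405.
ω_d = ω_n√(1−ζ²) = 4290 rad/s. t_p = π/ω_d = 0.000732 s.

t_p ≈ 0.000732 s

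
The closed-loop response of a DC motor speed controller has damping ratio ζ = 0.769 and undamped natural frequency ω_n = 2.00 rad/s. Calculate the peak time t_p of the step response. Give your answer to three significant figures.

The damped frequency is ω_d = ω_n√(1−ζ²) = 2.00·√(1−0.591) = 1.28 rad/s.
Peak time t_p = π/ω_d = π/1.28 = 2.46 s.

t_p ≈ 2.46 s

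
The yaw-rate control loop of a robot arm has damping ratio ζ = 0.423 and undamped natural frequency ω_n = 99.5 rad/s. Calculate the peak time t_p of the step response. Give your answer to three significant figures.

t_p ≈ 0.0348 s

The damped frequency is ω_d = ω_n√(1−ζ²) = 99.5·√(1−0.179) = 90.2 rad/s.
Peak time t_p = π/ω_d = π/90.2 = 0.0348 s.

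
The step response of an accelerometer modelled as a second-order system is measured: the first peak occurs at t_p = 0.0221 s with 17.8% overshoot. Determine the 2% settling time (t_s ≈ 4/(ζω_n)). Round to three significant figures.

From the overshoot, ζ = −ln(OS)/√(π²+ln²(OS)) = 0.482.
t_p = π/ω_d ⇒ ω_d = 142 rad/s; then ω_n = ω_d/√(1−ζ²) = 162 rad/s.
t_s ≈ 4/(ζω_n) = 4/(0.482·162) = 0.0512 s.

t_s ≈ 0.0512 s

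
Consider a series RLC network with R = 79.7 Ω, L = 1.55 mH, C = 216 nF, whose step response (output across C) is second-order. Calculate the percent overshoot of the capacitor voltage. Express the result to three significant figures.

For a series RLC circuit (capacitor voltage as output), ω_n = 1/√(LC) = 1/√(1.55 mH · 216 nF) = 54700 rad/s.
ζ = (R/2)·√(C/L) = (79.7/2)·√(216 nF/1.55 mH) = 0.470.
%OS = 100 e^{−πζ/√(1−ζ²)} with ζ = 0.470 gives 18.7%.

%OS ≈ 18.7%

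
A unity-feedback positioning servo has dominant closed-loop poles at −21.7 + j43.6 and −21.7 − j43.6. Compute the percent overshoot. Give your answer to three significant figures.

With σ = 21.7, ω_d = 43.6: ω_n = √(σ²+ω_d²) = 48.7 rad/s, ζ = σ/ω_n = 0.446.
%OS = 100·exp(−πζ/√(1−ζ²)) = 20.9%.

%OS ≈ 20.9%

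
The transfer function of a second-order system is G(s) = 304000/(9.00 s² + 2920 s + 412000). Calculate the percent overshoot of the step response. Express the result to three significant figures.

Dividing through by 9.00: denominator becomes s² + 324.4 s + 45780.
So ω_n = √45780 = 214 rad/s and ζ = 324.4/(2·214) = 0.758.
%OS = 100·exp(−πζ/√(1−ζ²)) = 2.59%.

%OS ≈ 2.59%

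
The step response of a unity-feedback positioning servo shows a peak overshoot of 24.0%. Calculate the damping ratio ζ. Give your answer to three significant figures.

ζ ≈ 0.414

ζ = −ln(OS)/√(π² + (ln OS)²). With OS = 0.240, ln OS = −1.427 and ζ = 1.427/3.451 = 0.414.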